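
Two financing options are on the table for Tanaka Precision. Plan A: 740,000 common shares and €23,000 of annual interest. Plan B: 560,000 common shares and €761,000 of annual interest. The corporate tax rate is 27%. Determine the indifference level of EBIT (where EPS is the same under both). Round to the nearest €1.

Set EPS_A = EPS_B: (EBIT − €23,000)(1 − 0.27) ÷ 740,000 = (EBIT − €761,000)(1 − 0.27) ÷ 560,000.
Cancelling (1 − t) and cross-multiplying: 560,000·(EBIT − 23,000) = 740,000·(EBIT − 761,000).
EBIT × (740,000 − 560,000) = 761,000 × 740,000 − 23,000 × 560,000 = 550,260,000,000, so EBIT = 550,260,000,000 ÷ 180,000 = 3,057,000.00.

€3,057,000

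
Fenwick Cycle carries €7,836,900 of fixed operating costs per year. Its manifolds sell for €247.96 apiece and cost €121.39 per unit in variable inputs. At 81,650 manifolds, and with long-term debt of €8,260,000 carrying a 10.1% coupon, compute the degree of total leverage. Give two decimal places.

6.21

At 81,650 units, contribution = 81,650 × €126.57 = €10,334,440.50.
EBIT = €10,334,440.50 − €7,836,900 = €2,497,540.50. Interest = €834,260.00.
DOL = €10,334,440.50 ÷ €2,497,540.50 = 4.1378; DFL = €2,497,540.50 ÷ €1,663,280.50 = 1.5016.
DCL = DOL × DFL = 4.1378 × 1.5016 = 6.2133.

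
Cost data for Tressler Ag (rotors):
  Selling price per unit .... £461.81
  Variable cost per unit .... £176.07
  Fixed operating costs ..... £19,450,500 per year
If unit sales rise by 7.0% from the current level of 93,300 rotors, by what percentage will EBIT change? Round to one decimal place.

Contribution at this volume is 93,300 × £285.74 = £26,659,542.00.
Operating income = contribution − fixed costs = £26,659,542.00 − £19,450,500 = £7,209,042.00.
DOL = contribution ÷ EBIT = £26,659,542.00 ÷ £7,209,042.00 = 3.6981.
So EBIT moves 3.6981 × (+7.0%) = +25.9%.

+25.9%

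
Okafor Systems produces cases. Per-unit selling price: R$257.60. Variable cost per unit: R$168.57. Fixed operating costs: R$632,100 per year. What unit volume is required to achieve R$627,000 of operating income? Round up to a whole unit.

Each unit contributes R$257.60 − R$168.57 = R$89.03.
Need Q such that Q × R$89.03 − R$632,100 = R$627,000, i.e. Q = R$1,259,100 / R$89.03 = 14,142.42 → 14,143.

14,143 cases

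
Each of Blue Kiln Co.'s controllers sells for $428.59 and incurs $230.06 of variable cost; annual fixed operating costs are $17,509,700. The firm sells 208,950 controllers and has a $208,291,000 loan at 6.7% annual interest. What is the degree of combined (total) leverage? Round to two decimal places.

Total contribution margin = 208,950 × $198.53 = $41,482,843.50.
EBIT = $41,482,843.50 − $17,509,700 = $23,973,143.50. Interest = $13,955,497.00.
DOL = $41,482,843.50 ÷ $23,973,143.50 = 1.7304; DFL = $23,973,143.50 ÷ $10,017,646.50 = 2.3931.
Combined leverage = 1.7304 × 2.3931 = 4.1410.

4.14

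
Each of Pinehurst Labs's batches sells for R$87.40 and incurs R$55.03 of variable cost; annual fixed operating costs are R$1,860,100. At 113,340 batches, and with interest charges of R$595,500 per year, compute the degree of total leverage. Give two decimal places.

Total contribution margin = 113,340 × R$32.37 = R$3,668,815.80.
Operating income = contribution − fixed costs = R$3,668,815.80 − R$1,860,100 = R$1,808,715.80. Interest = R$595,500.00.
DOL = R$3,668,815.80 ÷ R$1,808,715.80 = 2.0284; DFL = R$1,808,715.80 ÷ R$1,213,215.80 = 1.4908.
DCL = DOL × DFL = 2.0284 × 1.4908 = 3.0239.

3.02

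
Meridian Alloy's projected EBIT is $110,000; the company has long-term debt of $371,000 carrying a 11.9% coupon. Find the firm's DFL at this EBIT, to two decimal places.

1.67

Interest = $44,149.00.
Degree of financial leverage = EBIT / (EBIT − interest) = $110,000 / $65,851.00 = 1.6704.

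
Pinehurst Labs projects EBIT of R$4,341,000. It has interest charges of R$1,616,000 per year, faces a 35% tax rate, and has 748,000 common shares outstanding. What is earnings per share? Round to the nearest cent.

R$2.37

Interest = R$1,616,000.00, so EBT = R$4,341,000 − R$1,616,000.00 = R$2,725,000.00.
After tax at 35%: net income = R$2,725,000.00 × 0.65 = R$1,771,250.00.
EPS = R$1,771,250.00 ÷ 748,000 = R$2.37.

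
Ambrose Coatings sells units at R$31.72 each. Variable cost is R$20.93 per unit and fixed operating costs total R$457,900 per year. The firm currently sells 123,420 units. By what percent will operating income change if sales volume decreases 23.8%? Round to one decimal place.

Contribution at this volume is 123,420 × R$10.79 = R$1,331,701.80.
Operating income = contribution − fixed costs = R$1,331,701.80 − R$457,900 = R$873,801.80.
So DOL = total CM / EBIT = R$1,331,701.80 / R$873,801.80 = 1.5240.
So EBIT moves 1.5240 × (-23.8%) = -36.3%.

-36.3%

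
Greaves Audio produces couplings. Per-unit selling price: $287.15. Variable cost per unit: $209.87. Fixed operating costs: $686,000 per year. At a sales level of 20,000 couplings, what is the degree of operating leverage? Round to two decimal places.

1.80

Contribution at this volume is 20,000 × $77.28 = $1,545,600.00.
Subtracting fixed costs: EBIT = $1,545,600.00 − $686,000 = $859,600.00.
So DOL = total CM / EBIT = $1,545,600.00 / $859,600.00 = 1.7980.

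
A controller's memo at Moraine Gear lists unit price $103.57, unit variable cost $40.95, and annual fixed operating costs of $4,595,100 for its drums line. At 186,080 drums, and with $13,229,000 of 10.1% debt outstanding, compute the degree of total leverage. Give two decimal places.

2.04

Total contribution margin = 186,080 × $62.62 = $11,652,329.60.
EBIT = $11,652,329.60 − $4,595,100 = $7,057,229.60. Interest = $1,336,129.00, so EBIT − I = $5,721,100.60.
Degree of total leverage = total CM / (EBIT − interest) = $11,652,329.60 / $5,721,100.60 = 2.0367.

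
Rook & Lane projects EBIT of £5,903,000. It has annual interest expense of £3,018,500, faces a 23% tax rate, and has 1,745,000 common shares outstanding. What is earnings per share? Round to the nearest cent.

Interest = £3,018,500.00, so EBT = £5,903,000 − £3,018,500.00 = £2,884,500.00.
Net income = £2,884,500.00 × (1 − 0.23) = £2,221,065.00.
Per share: £2,221,065.00 / 1,745,000 shares = £1.27.

£1.27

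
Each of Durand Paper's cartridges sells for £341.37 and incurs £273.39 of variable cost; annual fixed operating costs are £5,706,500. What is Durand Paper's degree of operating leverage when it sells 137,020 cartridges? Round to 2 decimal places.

2.58

Total contribution margin = 137,020 × £67.98 = £9,314,619.60.
Operating income = contribution − fixed costs = £9,314,619.60 − £5,706,500 = £3,608,119.60.
So DOL = total CM / EBIT = £9,314,619.60 / £3,608,119.60 = 2.5816.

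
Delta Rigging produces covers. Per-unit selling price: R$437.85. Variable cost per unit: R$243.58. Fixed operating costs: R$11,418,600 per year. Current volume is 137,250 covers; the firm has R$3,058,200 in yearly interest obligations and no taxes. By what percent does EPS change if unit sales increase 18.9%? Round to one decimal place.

Total contribution margin = 137,250 × R$194.27 = R$26,663,557.50.
Operating income = contribution − fixed costs = R$26,663,557.50 − R$11,418,600 = R$15,244,957.50.
Interest = R$3,058,200.00, so EBIT − I = R$12,186,757.50.
Degree of combined leverage = contribution ÷ (EBIT − I) = R$26,663,557.50 ÷ R$12,186,757.50 = 2.1879.
EPS therefore changes by 2.1879 × (+18.9%) = +41.4%.

+41.4%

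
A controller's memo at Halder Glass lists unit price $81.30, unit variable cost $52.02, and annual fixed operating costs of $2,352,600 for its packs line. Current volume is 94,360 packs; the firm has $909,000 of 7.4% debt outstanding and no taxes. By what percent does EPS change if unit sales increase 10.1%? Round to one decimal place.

Contribution at this volume is 94,360 × $29.28 = $2,762,860.80.
Operating income = contribution − fixed costs = $2,762,860.80 − $2,352,600 = $410,260.80.
Interest = $67,266.00, so EBIT − I = $342,994.80.
Degree of combined leverage = contribution ÷ (EBIT − I) = $2,762,860.80 ÷ $342,994.80 = 8.0551.
EPS therefore changes by 8.0551 × (+10.1%) = +81.4%.

+81.4%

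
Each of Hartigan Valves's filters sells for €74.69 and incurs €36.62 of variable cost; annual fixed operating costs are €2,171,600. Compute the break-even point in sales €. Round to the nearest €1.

CM per unit = €74.69 − €36.62 = €38.07; CM ratio = €38.07 / €74.69 = 0.5097.
Break-even revenue = fixed costs × price ÷ CM = €2,171,600 × €74.69 ÷ €38.07 = €4,260,489.

€4,260,489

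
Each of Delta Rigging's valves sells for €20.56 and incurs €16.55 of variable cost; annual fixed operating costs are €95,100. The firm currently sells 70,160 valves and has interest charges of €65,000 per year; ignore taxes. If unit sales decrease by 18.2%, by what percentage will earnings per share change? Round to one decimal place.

Contribution at this volume is 70,160 × €4.01 = €281,341.60.
Operating income = contribution − fixed costs = €281,341.60 − €95,100 = €186,241.60.
After interest of €65,000.00, pre-tax earnings = €121,241.60.
Degree of combined leverage = contribution ÷ (EBIT − I) = €281,341.60 ÷ €121,241.60 = 2.3205.
EPS therefore changes by 2.3205 × (-18.2%) = -42.2%.

-42.2%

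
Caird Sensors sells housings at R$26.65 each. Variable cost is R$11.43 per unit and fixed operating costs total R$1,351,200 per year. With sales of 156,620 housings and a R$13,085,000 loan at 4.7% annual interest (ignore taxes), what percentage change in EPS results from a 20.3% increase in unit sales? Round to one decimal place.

Contribution at this volume is 156,620 × R$15.22 = R$2,383,756.40.
EBIT = R$2,383,756.40 − R$1,351,200 = R$1,032,556.40.
Interest = R$614,995.00, so EBIT − I = R$417,561.40.
DCL = total CM / (EBIT − I) = R$2,383,756.40 / R$417,561.40 = 5.7088.
%ΔEPS = DCL × %ΔSales = 5.7088 × +20.3% = +115.9%.

+115.9%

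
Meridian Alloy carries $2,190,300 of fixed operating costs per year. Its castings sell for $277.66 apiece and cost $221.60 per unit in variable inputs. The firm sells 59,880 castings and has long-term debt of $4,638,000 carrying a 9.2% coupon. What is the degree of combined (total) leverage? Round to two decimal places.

4.54

Total contribution margin = 59,880 × $56.06 = $3,356,872.80.
Subtracting fixed costs: EBIT = $3,356,872.80 − $2,190,300 = $1,166,572.80. Interest = $426,696.00, so EBIT − I = $739,876.80.
Degree of total leverage = total CM / (EBIT − interest) = $3,356,872.80 / $739,876.80 = 4.5371.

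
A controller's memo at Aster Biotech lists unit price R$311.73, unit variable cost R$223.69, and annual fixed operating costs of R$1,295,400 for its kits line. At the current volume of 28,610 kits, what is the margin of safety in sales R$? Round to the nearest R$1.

R$4,331,873

Each unit contributes R$311.73 − R$223.69 = R$88.04. Break-even units = R$1,295,400 ÷ R$88.04 = 14,713.77; break-even revenue = 14,713.77 × R$311.73 = R$4,586,722.42.
Current sales = 28,610 × R$311.73 = R$8,918,595.30.
Margin of safety = R$8,918,595.30 − R$4,586,722.42 = R$4,331,873.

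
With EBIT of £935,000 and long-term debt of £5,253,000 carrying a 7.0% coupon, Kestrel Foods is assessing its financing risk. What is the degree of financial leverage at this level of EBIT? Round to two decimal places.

1.65

Interest = £367,710.00.
DFL = EBIT ÷ (EBIT − I) = £935,000 ÷ (£935,000 − £367,710.00) = £935,000 ÷ £567,290.00 = 1.6482.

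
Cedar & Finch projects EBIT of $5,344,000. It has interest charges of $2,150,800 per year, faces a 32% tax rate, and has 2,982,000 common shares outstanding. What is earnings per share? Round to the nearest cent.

$0.73

Interest = $2,150,800.00, so EBT = $5,344,000 − $2,150,800.00 = $3,193,200.00.
After tax at 32%: net income = $3,193,200.00 × 0.68 = $2,171,376.00.
EPS = $2,171,376.00 ÷ 2,982,000 = $0.73.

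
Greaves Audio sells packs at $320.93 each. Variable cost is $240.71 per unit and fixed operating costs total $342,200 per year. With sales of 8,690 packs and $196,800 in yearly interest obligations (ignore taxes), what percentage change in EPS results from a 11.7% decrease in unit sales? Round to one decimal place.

-51.6%

Total contribution margin = 8,690 × $80.22 = $697,111.80.
Operating income = contribution − fixed costs = $697,111.80 − $342,200 = $354,911.80.
Interest = $196,800.00, so EBIT − I = $158,111.80.
DCL = total CM / (EBIT − I) = $697,111.80 / $158,111.80 = 4.4090.
%ΔEPS = DCL × %ΔSales = 4.4090 × -11.7% = -51.6%.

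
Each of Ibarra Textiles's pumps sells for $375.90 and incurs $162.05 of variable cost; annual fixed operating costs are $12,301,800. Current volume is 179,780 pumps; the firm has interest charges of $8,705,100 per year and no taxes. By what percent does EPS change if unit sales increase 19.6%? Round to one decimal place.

+43.2%

At 179,780 units, contribution = 179,780 × $213.85 = $38,445,953.00.
Subtracting fixed costs: EBIT = $38,445,953.00 − $12,301,800 = $26,144,153.00.
After interest of $8,705,100.00, pre-tax earnings = $17,439,053.00.
DCL = total CM / (EBIT − I) = $38,445,953.00 / $17,439,053.00 = 2.2046.
EPS therefore changes by 2.2046 × (+19.6%) = +43.2%.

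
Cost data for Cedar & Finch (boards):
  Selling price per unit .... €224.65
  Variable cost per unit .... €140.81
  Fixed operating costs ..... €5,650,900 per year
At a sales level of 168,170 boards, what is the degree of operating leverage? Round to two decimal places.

Contribution at this volume is 168,170 × €83.84 = €14,099,372.80.
Subtracting fixed costs: EBIT = €14,099,372.80 − €5,650,900 = €8,448,472.80.
Degree of operating leverage = €14,099,372.80 / €8,448,472.80 = 1.6689.

1.67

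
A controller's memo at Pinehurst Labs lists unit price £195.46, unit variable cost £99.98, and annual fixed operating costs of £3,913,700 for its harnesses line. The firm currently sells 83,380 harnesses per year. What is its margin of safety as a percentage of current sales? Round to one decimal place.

Each unit contributes £195.46 − £99.98 = £95.48. Break-even units = £3,913,700 ÷ £95.48 = 40,989.74; break-even revenue = 40,989.74 × £195.46 = £8,011,853.81.
Actual sales revenue = 83,380 × £195.46 = £16,297,454.80.
Margin of safety = (£16,297,454.80 − £8,011,853.81) ÷ £16,297,454.80 = 50.8%.

50.8%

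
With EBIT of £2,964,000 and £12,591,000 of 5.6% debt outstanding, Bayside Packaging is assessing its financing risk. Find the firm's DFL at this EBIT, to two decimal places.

1.31

Interest = £705,096.00.
Degree of financial leverage = EBIT / (EBIT − interest) = £2,964,000 / £2,258,904.00 = 1.3121.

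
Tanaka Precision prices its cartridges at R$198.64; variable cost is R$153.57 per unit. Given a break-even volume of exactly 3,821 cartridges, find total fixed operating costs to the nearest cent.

R$172,212.47

Contribution margin per unit = R$198.64 − R$153.57 = R$45.07.
Fixed costs = break-even units × CM = 3,821 × R$45.07 = R$172,212.47.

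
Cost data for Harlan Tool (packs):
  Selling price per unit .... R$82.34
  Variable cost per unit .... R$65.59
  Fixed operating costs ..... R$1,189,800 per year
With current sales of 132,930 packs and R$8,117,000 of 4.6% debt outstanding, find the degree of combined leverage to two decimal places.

3.36

At 132,930 units, contribution = 132,930 × R$16.75 = R$2,226,577.50.
Subtracting fixed costs: EBIT = R$2,226,577.50 − R$1,189,800 = R$1,036,777.50. Interest = R$373,382.00.
DOL = R$2,226,577.50 ÷ R$1,036,777.50 = 2.1476; DFL = R$1,036,777.50 ÷ R$663,395.50 = 1.5628.
Combined leverage = 2.1476 × 1.5628 = 3.3563.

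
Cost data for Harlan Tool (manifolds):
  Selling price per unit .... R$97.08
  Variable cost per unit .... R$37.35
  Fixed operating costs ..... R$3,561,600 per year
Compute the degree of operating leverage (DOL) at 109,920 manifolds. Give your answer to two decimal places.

2.19

Total contribution margin = 109,920 × R$59.73 = R$6,565,521.60.
Operating income = contribution − fixed costs = R$6,565,521.60 − R$3,561,600 = R$3,003,921.60.
DOL = contribution ÷ EBIT = R$6,565,521.60 ÷ R$3,003,921.60 = 2.1857.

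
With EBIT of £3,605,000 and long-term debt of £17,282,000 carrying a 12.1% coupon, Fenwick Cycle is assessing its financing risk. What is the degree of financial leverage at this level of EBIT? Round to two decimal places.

2.38

Interest = £2,091,122.00.
Degree of financial leverage = EBIT / (EBIT − interest) = £3,605,000 / £1,513,878.00 = 2.3813.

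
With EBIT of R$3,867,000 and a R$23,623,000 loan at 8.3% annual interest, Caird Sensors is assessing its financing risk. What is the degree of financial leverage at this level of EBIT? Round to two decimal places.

2.03

Interest = R$1,960,709.00.
Degree of financial leverage = EBIT / (EBIT − interest) = R$3,867,000 / R$1,906,291.00 = 2.0285.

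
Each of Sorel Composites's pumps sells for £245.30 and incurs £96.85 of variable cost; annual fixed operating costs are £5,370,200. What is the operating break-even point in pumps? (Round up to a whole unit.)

36,176 pumps

Unit CM = price − variable cost = £245.30 − £96.85 = £148.45.
Break-even Q = £5,370,200 / £148.45 = 36,175.14 → 36,176 pumps.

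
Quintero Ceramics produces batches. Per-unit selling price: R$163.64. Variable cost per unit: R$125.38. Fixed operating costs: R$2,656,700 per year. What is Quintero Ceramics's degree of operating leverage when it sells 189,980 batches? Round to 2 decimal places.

1.58

Contribution at this volume is 189,980 × R$38.26 = R$7,268,634.80.
Subtracting fixed costs: EBIT = R$7,268,634.80 − R$2,656,700 = R$4,611,934.80.
DOL = contribution ÷ EBIT = R$7,268,634.80 ÷ R$4,611,934.80 = 1.5760.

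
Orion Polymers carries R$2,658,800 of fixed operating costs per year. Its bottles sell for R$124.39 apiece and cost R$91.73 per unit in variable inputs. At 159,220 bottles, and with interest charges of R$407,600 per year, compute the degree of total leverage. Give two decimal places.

2.44

Contribution at this volume is 159,220 × R$32.66 = R$5,200,125.20.
Operating income = contribution − fixed costs = R$5,200,125.20 − R$2,658,800 = R$2,541,325.20. Interest = R$407,600.00, so EBIT − I = R$2,133,725.20.
Degree of total leverage = total CM / (EBIT − interest) = R$5,200,125.20 / R$2,133,725.20 = 2.4371.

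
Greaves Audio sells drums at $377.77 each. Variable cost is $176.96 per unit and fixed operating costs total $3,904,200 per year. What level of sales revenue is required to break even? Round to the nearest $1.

CM per unit = $377.77 − $176.96 = $200.81; CM ratio = $200.81 / $377.77 = 0.5316.
Break-even revenue = fixed costs × price ÷ CM = $3,904,200 × $377.77 ÷ $200.81 = $7,344,702.

$7,344,702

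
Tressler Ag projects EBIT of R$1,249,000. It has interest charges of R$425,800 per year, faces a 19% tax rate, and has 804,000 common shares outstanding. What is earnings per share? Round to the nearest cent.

Interest = R$425,800.00, so EBT = R$1,249,000 − R$425,800.00 = R$823,200.00.
Net income = R$823,200.00 × (1 − 0.19) = R$666,792.00.
Per share: R$666,792.00 / 804,000 shares = R$0.83.

R$0.83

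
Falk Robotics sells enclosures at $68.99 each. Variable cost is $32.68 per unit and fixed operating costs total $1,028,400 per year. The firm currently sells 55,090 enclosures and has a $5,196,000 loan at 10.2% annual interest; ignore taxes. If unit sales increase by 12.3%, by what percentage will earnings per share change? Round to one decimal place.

At 55,090 units, contribution = 55,090 × $36.31 = $2,000,317.90.
Operating income = contribution − fixed costs = $2,000,317.90 − $1,028,400 = $971,917.90.
Interest = $529,992.00, so EBIT − I = $441,925.90.
DCL = total CM / (EBIT − I) = $2,000,317.90 / $441,925.90 = 4.5264.
EPS therefore changes by 4.5264 × (+12.3%) = +55.7%.

+55.7%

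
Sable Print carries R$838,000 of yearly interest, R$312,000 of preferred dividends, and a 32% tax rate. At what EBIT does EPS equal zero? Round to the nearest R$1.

Preferred dividends are paid after tax, so their pre-tax equivalent is R$312,000 ÷ (1 − 0.32) = R$458,823.53.
EPS = 0 when EBIT covers interest plus the pre-tax preferred burden: R$838,000 + R$458,823.53 = R$1,296,823.53.

R$1,296,824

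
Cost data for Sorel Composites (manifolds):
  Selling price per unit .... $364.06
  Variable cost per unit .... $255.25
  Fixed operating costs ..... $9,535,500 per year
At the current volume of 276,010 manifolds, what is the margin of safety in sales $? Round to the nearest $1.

Unit CM = price − variable cost = $364.06 − $255.25 = $108.81. Break-even units = $9,535,500 ÷ $108.81 = 87,634.41; break-even revenue = 87,634.41 × $364.06 = $31,904,182.80.
Actual sales revenue = 276,010 × $364.06 = $100,484,200.60.
Margin of safety = $100,484,200.60 − $31,904,182.80 = $68,580,018.

$68,580,018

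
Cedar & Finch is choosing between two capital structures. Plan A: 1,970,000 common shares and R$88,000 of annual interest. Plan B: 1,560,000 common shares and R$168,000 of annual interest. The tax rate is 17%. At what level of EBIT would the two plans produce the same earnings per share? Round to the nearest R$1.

At indifference, (EBIT − 88,000)(1 − t)/1,970,000 = (EBIT − 168,000)(1 − t)/1,560,000.
Cancelling (1 − t) and cross-multiplying: 1,560,000·(EBIT − 88,000) = 1,970,000·(EBIT − 168,000).
EBIT × (1,970,000 − 1,560,000) = 168,000 × 1,970,000 − 88,000 × 1,560,000 = 193,680,000,000, so EBIT = 193,680,000,000 ÷ 410,000 = 472,390.24.

R$472,390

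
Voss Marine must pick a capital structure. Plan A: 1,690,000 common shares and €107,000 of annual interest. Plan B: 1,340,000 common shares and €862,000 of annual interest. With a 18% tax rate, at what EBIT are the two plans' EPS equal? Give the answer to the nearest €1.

At indifference, (EBIT − 107,000)(1 − t)/1,690,000 = (EBIT − 862,000)(1 − t)/1,340,000.
The (1 − t) factor cancels: (EBIT − 107,000) × 1,340,000 = (EBIT − 862,000) × 1,690,000.
Solving, EBIT = (862,000·1,690,000 − 107,000·1,340,000) / (1,690,000 − 1,340,000) = 1,313,400,000,000 / 350,000 = 3,752,571.43.

€3,752,571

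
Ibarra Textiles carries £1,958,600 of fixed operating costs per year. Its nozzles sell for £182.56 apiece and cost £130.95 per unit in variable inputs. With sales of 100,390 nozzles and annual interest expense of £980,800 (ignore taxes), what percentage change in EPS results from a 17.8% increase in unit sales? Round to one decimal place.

Contribution at this volume is 100,390 × £51.61 = £5,181,127.90.
EBIT = £5,181,127.90 − £1,958,600 = £3,222,527.90.
Interest = £980,800.00, so EBIT − I = £2,241,727.90.
Degree of combined leverage = contribution ÷ (EBIT − I) = £5,181,127.90 ÷ £2,241,727.90 = 2.3112.
EPS therefore changes by 2.3112 × (+17.8%) = +41.1%.

+41.1%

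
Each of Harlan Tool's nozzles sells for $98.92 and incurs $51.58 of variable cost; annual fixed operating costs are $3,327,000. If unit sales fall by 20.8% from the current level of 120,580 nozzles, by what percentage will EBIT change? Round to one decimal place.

-49.9%

At 120,580 units, contribution = 120,580 × $47.34 = $5,708,257.20.
EBIT = $5,708,257.20 − $3,327,000 = $2,381,257.20.
So DOL = total CM / EBIT = $5,708,257.20 / $2,381,257.20 = 2.3972.
Operating income changes by 2.3972 × -20.8% = -49.9%.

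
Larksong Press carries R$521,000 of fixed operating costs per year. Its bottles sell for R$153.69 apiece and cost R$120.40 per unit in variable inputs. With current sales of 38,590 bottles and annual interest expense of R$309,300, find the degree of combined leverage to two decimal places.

At 38,590 units, contribution = 38,590 × R$33.29 = R$1,284,661.10.
Subtracting fixed costs: EBIT = R$1,284,661.10 − R$521,000 = R$763,661.10. Interest = R$309,300.00, so EBIT − I = R$454,361.10.
Degree of total leverage = total CM / (EBIT − interest) = R$1,284,661.10 / R$454,361.10 = 2.8274.

2.83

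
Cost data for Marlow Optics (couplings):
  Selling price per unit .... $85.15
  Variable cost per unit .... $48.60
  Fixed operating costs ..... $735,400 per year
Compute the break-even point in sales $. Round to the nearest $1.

$1,713,251

Contribution margin per unit = $85.15 − $48.60 = $36.55, a CM ratio of $36.55 ÷ $85.15 = 0.4292.
Break-even sales = FC ÷ CM ratio = $735,400 × $85.15 / $36.55 = $1,713,251.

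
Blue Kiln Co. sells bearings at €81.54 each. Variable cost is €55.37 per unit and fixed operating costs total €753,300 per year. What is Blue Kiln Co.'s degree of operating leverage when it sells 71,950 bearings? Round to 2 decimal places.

Total contribution margin = 71,950 × €26.17 = €1,882,931.50.
EBIT = €1,882,931.50 − €753,300 = €1,129,631.50.
So DOL = total CM / EBIT = €1,882,931.50 / €1,129,631.50 = 1.6669.

1.67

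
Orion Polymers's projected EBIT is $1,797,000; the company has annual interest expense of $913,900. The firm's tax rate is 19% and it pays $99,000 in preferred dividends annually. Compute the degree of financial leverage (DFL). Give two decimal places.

Interest = $913,900.00.
Pre-tax preferred-dividend burden = $99,000 ÷ (1 − 0.19) = $122,222.22.
DFL = EBIT ÷ [EBIT − I − D_p/(1−t)] = $1,797,000 ÷ [$1,797,000 − $913,900.00 − $122,222.22] = $1,797,000 ÷ $760,877.78 = 2.3617.

2.36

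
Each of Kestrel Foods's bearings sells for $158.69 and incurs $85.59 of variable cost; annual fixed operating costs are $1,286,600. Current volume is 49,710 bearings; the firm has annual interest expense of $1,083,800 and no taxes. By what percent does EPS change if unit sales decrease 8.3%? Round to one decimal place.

Contribution at this volume is 49,710 × $73.10 = $3,633,801.00.
EBIT = $3,633,801.00 − $1,286,600 = $2,347,201.00.
Interest = $1,083,800.00, so EBIT − I = $1,263,401.00.
DCL = total CM / (EBIT − I) = $3,633,801.00 / $1,263,401.00 = 2.8762.
EPS therefore changes by 2.8762 × (-8.3%) = -23.9%.

-23.9%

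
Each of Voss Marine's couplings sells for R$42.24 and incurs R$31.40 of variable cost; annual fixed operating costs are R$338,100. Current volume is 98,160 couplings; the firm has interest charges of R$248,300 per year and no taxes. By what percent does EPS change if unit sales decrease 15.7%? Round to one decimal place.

Contribution at this volume is 98,160 × R$10.84 = R$1,064,054.40.
EBIT = R$1,064,054.40 − R$338,100 = R$725,954.40.
Interest = R$248,300.00, so EBIT − I = R$477,654.40.
Degree of combined leverage = contribution ÷ (EBIT − I) = R$1,064,054.40 ÷ R$477,654.40 = 2.2277.
EPS therefore changes by 2.2277 × (-15.7%) = -35.0%.

-35.0%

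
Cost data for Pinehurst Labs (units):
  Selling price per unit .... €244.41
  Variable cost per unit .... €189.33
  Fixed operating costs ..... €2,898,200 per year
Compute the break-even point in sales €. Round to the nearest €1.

€12,860,368

CM per unit = €244.41 − €189.33 = €55.08; CM ratio = €55.08 / €244.41 = 0.2254.
Break-even sales = FC ÷ CM ratio = €2,898,200 × €244.41 / €55.08 = €12,860,368.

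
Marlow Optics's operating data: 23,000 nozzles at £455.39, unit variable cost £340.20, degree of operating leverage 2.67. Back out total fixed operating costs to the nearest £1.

Total contribution margin = 23,000 × £115.19 = £2,649,370.00.
Since DOL = CM ÷ EBIT, EBIT = £2,649,370.00 ÷ 2.67 = £992,273.41.
Fixed costs = CM − EBIT = £2,649,370.00 − £992,273.41 = £1,657,097.

£1,657,097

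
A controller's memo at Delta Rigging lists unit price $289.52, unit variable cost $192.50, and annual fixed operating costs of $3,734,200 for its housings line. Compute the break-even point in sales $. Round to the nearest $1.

Contribution margin per unit = $289.52 − $192.50 = $97.02, a CM ratio of $97.02 ÷ $289.52 = 0.3351.
Break-even sales = FC ÷ CM ratio = $3,734,200 × $289.52 / $97.02 = $11,143,327.

$11,143,327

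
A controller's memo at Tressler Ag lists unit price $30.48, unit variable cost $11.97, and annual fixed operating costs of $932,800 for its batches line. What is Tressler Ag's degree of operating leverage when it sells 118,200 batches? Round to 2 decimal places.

1.74

At 118,200 units, contribution = 118,200 × $18.51 = $2,187,882.00.
EBIT = $2,187,882.00 − $932,800 = $1,255,082.00.
Degree of operating leverage = $2,187,882.00 / $1,255,082.00 = 1.7432.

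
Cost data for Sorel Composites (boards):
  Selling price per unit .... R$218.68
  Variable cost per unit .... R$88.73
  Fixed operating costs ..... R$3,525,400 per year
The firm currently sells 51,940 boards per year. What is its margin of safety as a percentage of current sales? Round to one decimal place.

Unit CM = price − variable cost = R$218.68 − R$88.73 = R$129.95. Break-even units = R$3,525,400 ÷ R$129.95 = 27,128.90; break-even revenue = 27,128.90 × R$218.68 = R$5,932,546.92.
Current sales = 51,940 × R$218.68 = R$11,358,239.20.
Margin of safety = (R$11,358,239.20 − R$5,932,546.92) ÷ R$11,358,239.20 = 47.8%.

47.8%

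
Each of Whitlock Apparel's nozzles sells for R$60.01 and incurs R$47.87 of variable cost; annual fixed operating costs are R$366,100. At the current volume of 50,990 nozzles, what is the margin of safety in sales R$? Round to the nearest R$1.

Contribution margin per unit = R$60.01 − R$47.87 = R$12.14. Break-even units = R$366,100 ÷ R$12.14 = 30,156.51; break-even revenue = 30,156.51 × R$60.01 = R$1,809,692.01.
Actual sales revenue = 50,990 × R$60.01 = R$3,059,909.90.
Margin of safety = R$3,059,909.90 − R$1,809,692.01 = R$1,250,218.

R$1,250,218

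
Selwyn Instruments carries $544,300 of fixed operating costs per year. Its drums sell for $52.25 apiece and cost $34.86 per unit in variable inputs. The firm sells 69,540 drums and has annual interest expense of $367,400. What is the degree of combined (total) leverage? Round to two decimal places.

4.06

At 69,540 units, contribution = 69,540 × $17.39 = $1,209,300.60.
EBIT = $1,209,300.60 − $544,300 = $665,000.60. Interest = $367,400.00.
DOL = $1,209,300.60 ÷ $665,000.60 = 1.8185; DFL = $665,000.60 ÷ $297,600.60 = 2.2345.
Combined leverage = 1.8185 × 2.2345 = 4.0634.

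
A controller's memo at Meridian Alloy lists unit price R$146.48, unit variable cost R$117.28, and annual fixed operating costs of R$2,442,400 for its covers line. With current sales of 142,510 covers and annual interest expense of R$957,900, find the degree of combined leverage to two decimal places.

Contribution at this volume is 142,510 × R$29.20 = R$4,161,292.00.
Operating income = contribution − fixed costs = R$4,161,292.00 − R$2,442,400 = R$1,718,892.00. Interest = R$957,900.00, so EBIT − I = R$760,992.00.
Degree of total leverage = total CM / (EBIT − interest) = R$4,161,292.00 / R$760,992.00 = 5.4682.

5.47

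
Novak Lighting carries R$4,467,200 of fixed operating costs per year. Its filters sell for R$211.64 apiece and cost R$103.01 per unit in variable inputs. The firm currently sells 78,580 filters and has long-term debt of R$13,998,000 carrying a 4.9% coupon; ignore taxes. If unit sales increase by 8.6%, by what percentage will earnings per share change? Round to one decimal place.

At 78,580 units, contribution = 78,580 × R$108.63 = R$8,536,145.40.
EBIT = R$8,536,145.40 − R$4,467,200 = R$4,068,945.40.
Interest = R$685,902.00, so EBIT − I = R$3,383,043.40.
Degree of combined leverage = contribution ÷ (EBIT − I) = R$8,536,145.40 ÷ R$3,383,043.40 = 2.5232.
EPS therefore changes by 2.5232 × (+8.6%) = +21.7%.

+21.7%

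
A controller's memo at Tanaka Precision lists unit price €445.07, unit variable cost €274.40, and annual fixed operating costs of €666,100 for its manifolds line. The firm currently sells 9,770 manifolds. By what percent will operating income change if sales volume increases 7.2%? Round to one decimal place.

+12.0%

Contribution at this volume is 9,770 × €170.67 = €1,667,445.90.
Subtracting fixed costs: EBIT = €1,667,445.90 − €666,100 = €1,001,345.90.
Degree of operating leverage = €1,667,445.90 / €1,001,345.90 = 1.6652.
%ΔEBIT = DOL × %ΔSales = 1.6652 × +7.2% = +12.0%.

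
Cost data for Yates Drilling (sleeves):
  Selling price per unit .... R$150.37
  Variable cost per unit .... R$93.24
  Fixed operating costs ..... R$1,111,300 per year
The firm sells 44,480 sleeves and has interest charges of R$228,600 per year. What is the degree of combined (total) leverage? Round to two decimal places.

At 44,480 units, contribution = 44,480 × R$57.13 = R$2,541,142.40.
EBIT = R$2,541,142.40 − R$1,111,300 = R$1,429,842.40. Interest = R$228,600.00, so EBIT − I = R$1,201,242.40.
DCL = contribution ÷ (EBIT − I) = R$2,541,142.40 ÷ R$1,201,242.40 = 2.1154.

2.12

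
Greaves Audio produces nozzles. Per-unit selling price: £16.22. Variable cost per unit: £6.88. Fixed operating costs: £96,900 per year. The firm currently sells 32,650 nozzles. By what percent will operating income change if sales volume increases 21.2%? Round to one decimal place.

At 32,650 units, contribution = 32,650 × £9.34 = £304,951.00.
Operating income = contribution − fixed costs = £304,951.00 − £96,900 = £208,051.00.
So DOL = total CM / EBIT = £304,951.00 / £208,051.00 = 1.4658.
So EBIT moves 1.4658 × (+21.2%) = +31.1%.

+31.1%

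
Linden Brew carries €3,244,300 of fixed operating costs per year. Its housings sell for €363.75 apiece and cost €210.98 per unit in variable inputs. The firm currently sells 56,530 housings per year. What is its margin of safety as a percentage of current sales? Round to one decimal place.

Unit CM = price − variable cost = €363.75 − €210.98 = €152.77. Break-even units = €3,244,300 ÷ €152.77 = 21,236.50; break-even revenue = 21,236.50 × €363.75 = €7,724,776.62.
Current sales = 56,530 × €363.75 = €20,562,787.50.
Margin of safety = (€20,562,787.50 − €7,724,776.62) ÷ €20,562,787.50 = 62.4%.

62.4%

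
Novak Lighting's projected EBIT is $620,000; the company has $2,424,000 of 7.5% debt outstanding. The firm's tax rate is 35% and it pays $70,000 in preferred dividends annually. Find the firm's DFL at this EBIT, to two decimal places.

Annual interest charges come to $181,800.00.
Pre-tax preferred-dividend burden = $70,000 ÷ (1 − 0.35) = $107,692.31.
DFL = EBIT ÷ [EBIT − I − D_p/(1−t)] = $620,000 ÷ [$620,000 − $181,800.00 − $107,692.31] = $620,000 ÷ $330,507.69 = 1.8759.

1.88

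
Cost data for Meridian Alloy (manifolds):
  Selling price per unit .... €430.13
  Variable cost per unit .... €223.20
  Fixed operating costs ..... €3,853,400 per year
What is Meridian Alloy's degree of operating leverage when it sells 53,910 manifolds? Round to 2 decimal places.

At 53,910 units, contribution = 53,910 × €206.93 = €11,155,596.30.
Operating income = contribution − fixed costs = €11,155,596.30 − €3,853,400 = €7,302,196.30.
So DOL = total CM / EBIT = €11,155,596.30 / €7,302,196.30 = 1.5277.

1.53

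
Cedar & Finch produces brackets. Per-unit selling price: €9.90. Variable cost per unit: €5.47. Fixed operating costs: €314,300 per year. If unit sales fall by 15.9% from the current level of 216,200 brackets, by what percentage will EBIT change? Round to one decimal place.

-23.7%

At 216,200 units, contribution = 216,200 × €4.43 = €957,766.00.
Subtracting fixed costs: EBIT = €957,766.00 − €314,300 = €643,466.00.
DOL = contribution ÷ EBIT = €957,766.00 ÷ €643,466.00 = 1.4884.
So EBIT moves 1.4884 × (-15.9%) = -23.7%.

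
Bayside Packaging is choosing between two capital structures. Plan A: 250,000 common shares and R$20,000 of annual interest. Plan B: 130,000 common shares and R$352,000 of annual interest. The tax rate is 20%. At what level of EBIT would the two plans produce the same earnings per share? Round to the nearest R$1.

At indifference, (EBIT − 20,000)(1 − t)/250,000 = (EBIT − 352,000)(1 − t)/130,000.
The (1 − t) factor cancels: (EBIT − 20,000) × 130,000 = (EBIT − 352,000) × 250,000.
Solving, EBIT = (352,000·250,000 − 20,000·130,000) / (250,000 − 130,000) = 85,400,000,000 / 120,000 = 711,666.67.

R$711,667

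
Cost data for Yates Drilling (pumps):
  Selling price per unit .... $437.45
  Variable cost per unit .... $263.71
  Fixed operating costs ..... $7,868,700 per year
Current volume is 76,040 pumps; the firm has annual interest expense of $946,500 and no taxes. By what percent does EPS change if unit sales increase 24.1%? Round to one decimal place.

+72.4%

At 76,040 units, contribution = 76,040 × $173.74 = $13,211,189.60.
Subtracting fixed costs: EBIT = $13,211,189.60 − $7,868,700 = $5,342,489.60.
After interest of $946,500.00, pre-tax earnings = $4,395,989.60.
DCL = total CM / (EBIT − I) = $13,211,189.60 / $4,395,989.60 = 3.0053.
EPS therefore changes by 3.0053 × (+24.1%) = +72.4%.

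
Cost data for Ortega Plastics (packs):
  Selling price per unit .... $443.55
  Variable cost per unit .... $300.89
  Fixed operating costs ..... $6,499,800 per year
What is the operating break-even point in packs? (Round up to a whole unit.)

45,562 packs

Contribution margin per unit = $443.55 − $300.89 = $142.66.
Units to break even: $6,499,800 ÷ $142.66 = 45,561.47, rounded up to 45,562.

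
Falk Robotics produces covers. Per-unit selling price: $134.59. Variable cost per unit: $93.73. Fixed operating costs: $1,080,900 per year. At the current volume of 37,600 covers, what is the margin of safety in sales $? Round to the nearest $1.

Each unit contributes $134.59 − $93.73 = $40.86. Break-even units = $1,080,900 ÷ $40.86 = 26,453.74; break-even revenue = 26,453.74 × $134.59 = $3,560,409.47.
Actual sales revenue = 37,600 × $134.59 = $5,060,584.00.
Margin of safety = $5,060,584.00 − $3,560,409.47 = $1,500,175.

$1,500,175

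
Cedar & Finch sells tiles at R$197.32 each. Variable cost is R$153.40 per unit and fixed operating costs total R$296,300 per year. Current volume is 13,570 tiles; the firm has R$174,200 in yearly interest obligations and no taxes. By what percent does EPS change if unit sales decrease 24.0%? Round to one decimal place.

-114.0%

At 13,570 units, contribution = 13,570 × R$43.92 = R$595,994.40.
Subtracting fixed costs: EBIT = R$595,994.40 − R$296,300 = R$299,694.40.
After interest of R$174,200.00, pre-tax earnings = R$125,494.40.
DCL = total CM / (EBIT − I) = R$595,994.40 / R$125,494.40 = 4.7492.
%ΔEPS = DCL × %ΔSales = 4.7492 × -24.0% = -114.0%.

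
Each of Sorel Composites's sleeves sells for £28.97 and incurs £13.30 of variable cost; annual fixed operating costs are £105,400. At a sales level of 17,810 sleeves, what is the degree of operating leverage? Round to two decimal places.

At 17,810 units, contribution = 17,810 × £15.67 = £279,082.70.
Subtracting fixed costs: EBIT = £279,082.70 − £105,400 = £173,682.70.
Degree of operating leverage = £279,082.70 / £173,682.70 = 1.6069.

1.61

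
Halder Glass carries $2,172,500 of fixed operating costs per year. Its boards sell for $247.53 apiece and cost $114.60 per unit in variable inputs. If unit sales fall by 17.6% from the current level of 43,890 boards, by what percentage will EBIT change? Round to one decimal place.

At 43,890 units, contribution = 43,890 × $132.93 = $5,834,297.70.
Operating income = contribution − fixed costs = $5,834,297.70 − $2,172,500 = $3,661,797.70.
DOL = contribution ÷ EBIT = $5,834,297.70 ÷ $3,661,797.70 = 1.5933.
So EBIT moves 1.5933 × (-17.6%) = -28.0%.

-28.0%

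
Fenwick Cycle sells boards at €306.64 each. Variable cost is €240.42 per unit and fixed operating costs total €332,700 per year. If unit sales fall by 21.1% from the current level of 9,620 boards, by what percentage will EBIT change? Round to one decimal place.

-44.2%

Contribution at this volume is 9,620 × €66.22 = €637,036.40.
Subtracting fixed costs: EBIT = €637,036.40 − €332,700 = €304,336.40.
So DOL = total CM / EBIT = €637,036.40 / €304,336.40 = 2.0932.
Operating income changes by 2.0932 × -21.1% = -44.2%.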